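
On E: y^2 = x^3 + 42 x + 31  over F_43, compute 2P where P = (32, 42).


Doubling: s = (3 x1^2 + a) / (2 y1)
s = (3*32^2 + 42) / (2*42) mod 43 = 34
x3 = s^2 - 2 x1 mod 43 = 34^2 - 2*32 = 17
y3 = s (x1 - x3) - y1 mod 43 = 34 * (32 - 17) - 42 = 38

2P = (17, 38)


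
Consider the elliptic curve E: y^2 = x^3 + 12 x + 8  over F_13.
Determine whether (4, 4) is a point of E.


Check whether y^2 = x^3 + 12 x + 8 (mod 13) for (x, y) = (4, 4).
LHS: y^2 = 4^2 mod 13 = 3
RHS: x^3 + 12 x + 8 = 4^3 + 12*4 + 8 mod 13 = 3
LHS = RHS

Yes, on the curve


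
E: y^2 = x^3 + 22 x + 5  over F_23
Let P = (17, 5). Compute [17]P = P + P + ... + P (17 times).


k = 17 = 10001_2 (binary, LSB first: 10001)
Double-and-add from P = (17, 5):
  bit 0 = 1: acc = O + (17, 5) = (17, 5)
  bit 1 = 0: acc unchanged = (17, 5)
  bit 2 = 0: acc unchanged = (17, 5)
  bit 3 = 0: acc unchanged = (17, 5)
  bit 4 = 1: acc = (17, 5) + (20, 21) = (17, 18)

17P = (17, 18)


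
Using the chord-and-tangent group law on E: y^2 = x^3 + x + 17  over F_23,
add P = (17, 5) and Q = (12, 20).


P != Q, so use the chord formula.
s = (y2 - y1) / (x2 - x1) = (15) / (18) mod 23 = 20
x3 = s^2 - x1 - x2 mod 23 = 20^2 - 17 - 12 = 3
y3 = s (x1 - x3) - y1 mod 23 = 20 * (17 - 3) - 5 = 22

P + Q = (3, 22)


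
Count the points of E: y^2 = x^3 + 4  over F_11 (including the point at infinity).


For each x in F_11, count y with y^2 = x^3 + 0 x + 4 mod 11:
  x = 0: RHS = 4, y in [2, 9]  -> 2 point(s)
  x = 1: RHS = 5, y in [4, 7]  -> 2 point(s)
  x = 2: RHS = 1, y in [1, 10]  -> 2 point(s)
  x = 3: RHS = 9, y in [3, 8]  -> 2 point(s)
  x = 6: RHS = 0, y in [0]  -> 1 point(s)
  x = 10: RHS = 3, y in [5, 6]  -> 2 point(s)
Affine points: 11. Add the point at infinity: total = 12.

#E(F_11) = 12


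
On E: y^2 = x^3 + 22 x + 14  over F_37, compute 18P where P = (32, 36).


k = 18 = 10010_2 (binary, LSB first: 01001)
Double-and-add from P = (32, 36):
  bit 0 = 0: acc unchanged = O
  bit 1 = 1: acc = O + (22, 34) = (22, 34)
  bit 2 = 0: acc unchanged = (22, 34)
  bit 3 = 0: acc unchanged = (22, 34)
  bit 4 = 1: acc = (22, 34) + (11, 25) = (1, 0)

18P = (1, 0)


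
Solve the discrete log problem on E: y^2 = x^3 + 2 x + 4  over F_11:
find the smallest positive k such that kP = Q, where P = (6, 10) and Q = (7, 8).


Enumerate multiples of P until we hit Q = (7, 8):
  1P = (6, 10)
  2P = (10, 1)
  3P = (9, 5)
  4P = (0, 2)
  5P = (8, 2)
  6P = (2, 7)
  7P = (7, 3)
  8P = (3, 2)
  9P = (3, 9)
  10P = (7, 8)
Match found at i = 10.

k = 10


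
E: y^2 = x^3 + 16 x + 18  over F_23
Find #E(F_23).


For each x in F_23, count y with y^2 = x^3 + 16 x + 18 mod 23:
  x = 0: RHS = 18, y in [8, 15]  -> 2 point(s)
  x = 1: RHS = 12, y in [9, 14]  -> 2 point(s)
  x = 2: RHS = 12, y in [9, 14]  -> 2 point(s)
  x = 3: RHS = 1, y in [1, 22]  -> 2 point(s)
  x = 4: RHS = 8, y in [10, 13]  -> 2 point(s)
  x = 5: RHS = 16, y in [4, 19]  -> 2 point(s)
  x = 6: RHS = 8, y in [10, 13]  -> 2 point(s)
  x = 7: RHS = 13, y in [6, 17]  -> 2 point(s)
  x = 12: RHS = 6, y in [11, 12]  -> 2 point(s)
  x = 13: RHS = 8, y in [10, 13]  -> 2 point(s)
  x = 16: RHS = 0, y in [0]  -> 1 point(s)
  x = 20: RHS = 12, y in [9, 14]  -> 2 point(s)
  x = 21: RHS = 1, y in [1, 22]  -> 2 point(s)
  x = 22: RHS = 1, y in [1, 22]  -> 2 point(s)
Affine points: 27. Add the point at infinity: total = 28.

#E(F_23) = 28


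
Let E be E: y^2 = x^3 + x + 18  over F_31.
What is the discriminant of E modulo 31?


4 a^3 + 27 b^2 = 4*1^3 + 27*18^2 = 4 + 8748 = 8752
Delta = -16 * (8752) = -140032
Delta mod 31 = 26

Delta = 26 (mod 31)


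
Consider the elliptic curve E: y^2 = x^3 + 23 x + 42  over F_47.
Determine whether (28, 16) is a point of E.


Check whether y^2 = x^3 + 23 x + 42 (mod 47) for (x, y) = (28, 16).
LHS: y^2 = 16^2 mod 47 = 21
RHS: x^3 + 23 x + 42 = 28^3 + 23*28 + 42 mod 47 = 31
LHS != RHS

No, not on the curve


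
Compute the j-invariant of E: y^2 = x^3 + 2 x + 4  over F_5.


Delta = -16(4 a^3 + 27 b^2) mod 5 = 1
-1728 * (4 a)^3 = -1728 * (4*2)^3 mod 5 = 4
j = 4 * 1^(-1) mod 5 = 4

j = 4 (mod 5)


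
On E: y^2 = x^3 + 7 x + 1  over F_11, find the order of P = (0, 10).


Compute successive multiples of P until we hit O:
  1P = (0, 10)
  2P = (4, 4)
  3P = (1, 8)
  4P = (3, 7)
  5P = (9, 10)
  6P = (2, 1)
  7P = (10, 2)
  8P = (10, 9)
  ... (continuing to 15P)
  15P = O

ord(P) = 15


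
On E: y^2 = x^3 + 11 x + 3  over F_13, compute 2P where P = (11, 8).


Doubling: s = (3 x1^2 + a) / (2 y1)
s = (3*11^2 + 11) / (2*8) mod 13 = 12
x3 = s^2 - 2 x1 mod 13 = 12^2 - 2*11 = 5
y3 = s (x1 - x3) - y1 mod 13 = 12 * (11 - 5) - 8 = 12

2P = (5, 12)


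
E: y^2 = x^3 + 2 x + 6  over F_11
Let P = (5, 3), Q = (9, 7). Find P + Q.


P != Q, so use the chord formula.
s = (y2 - y1) / (x2 - x1) = (4) / (4) mod 11 = 1
x3 = s^2 - x1 - x2 mod 11 = 1^2 - 5 - 9 = 9
y3 = s (x1 - x3) - y1 mod 11 = 1 * (5 - 9) - 3 = 4

P + Q = (9, 4)


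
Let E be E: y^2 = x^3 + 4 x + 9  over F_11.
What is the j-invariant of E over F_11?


Delta = -16(4 a^3 + 27 b^2) mod 11 = 6
-1728 * (4 a)^3 = -1728 * (4*4)^3 mod 11 = 7
j = 7 * 6^(-1) mod 11 = 3

j = 3 (mod 11)


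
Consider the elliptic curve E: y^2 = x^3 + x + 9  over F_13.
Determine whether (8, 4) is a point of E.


Check whether y^2 = x^3 + 1 x + 9 (mod 13) for (x, y) = (8, 4).
LHS: y^2 = 4^2 mod 13 = 3
RHS: x^3 + 1 x + 9 = 8^3 + 1*8 + 9 mod 13 = 9
LHS != RHS

No, not on the curve


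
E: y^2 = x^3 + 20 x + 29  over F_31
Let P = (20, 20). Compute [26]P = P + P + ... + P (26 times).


k = 26 = 11010_2 (binary, LSB first: 01011)
Double-and-add from P = (20, 20):
  bit 0 = 0: acc unchanged = O
  bit 1 = 1: acc = O + (30, 16) = (30, 16)
  bit 2 = 0: acc unchanged = (30, 16)
  bit 3 = 1: acc = (30, 16) + (8, 22) = (21, 21)
  bit 4 = 1: acc = (21, 21) + (19, 18) = (1, 9)

26P = (1, 9)


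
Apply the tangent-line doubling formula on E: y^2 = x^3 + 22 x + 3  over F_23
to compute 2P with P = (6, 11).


Doubling: s = (3 x1^2 + a) / (2 y1)
s = (3*6^2 + 22) / (2*11) mod 23 = 8
x3 = s^2 - 2 x1 mod 23 = 8^2 - 2*6 = 6
y3 = s (x1 - x3) - y1 mod 23 = 8 * (6 - 6) - 11 = 12

2P = (6, 12)


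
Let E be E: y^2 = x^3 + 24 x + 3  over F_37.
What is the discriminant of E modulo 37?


4 a^3 + 27 b^2 = 4*24^3 + 27*3^2 = 55296 + 243 = 55539
Delta = -16 * (55539) = -888624
Delta mod 37 = 5

Delta = 5 (mod 37)


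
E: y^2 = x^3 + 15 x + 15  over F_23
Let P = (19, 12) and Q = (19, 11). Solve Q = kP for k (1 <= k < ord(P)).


Enumerate multiples of P until we hit Q = (19, 11):
  1P = (19, 12)
  2P = (21, 0)
  3P = (19, 11)
Match found at i = 3.

k = 3


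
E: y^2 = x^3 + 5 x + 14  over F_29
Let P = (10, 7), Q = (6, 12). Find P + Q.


P != Q, so use the chord formula.
s = (y2 - y1) / (x2 - x1) = (5) / (25) mod 29 = 6
x3 = s^2 - x1 - x2 mod 29 = 6^2 - 10 - 6 = 20
y3 = s (x1 - x3) - y1 mod 29 = 6 * (10 - 20) - 7 = 20

P + Q = (20, 20)


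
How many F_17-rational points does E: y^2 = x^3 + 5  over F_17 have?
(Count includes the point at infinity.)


For each x in F_17, count y with y^2 = x^3 + 0 x + 5 mod 17:
  x = 2: RHS = 13, y in [8, 9]  -> 2 point(s)
  x = 3: RHS = 15, y in [7, 10]  -> 2 point(s)
  x = 4: RHS = 1, y in [1, 16]  -> 2 point(s)
  x = 6: RHS = 0, y in [0]  -> 1 point(s)
  x = 7: RHS = 8, y in [5, 12]  -> 2 point(s)
  x = 10: RHS = 2, y in [6, 11]  -> 2 point(s)
  x = 12: RHS = 16, y in [4, 13]  -> 2 point(s)
  x = 13: RHS = 9, y in [3, 14]  -> 2 point(s)
  x = 16: RHS = 4, y in [2, 15]  -> 2 point(s)
Affine points: 17. Add the point at infinity: total = 18.

#E(F_17) = 18


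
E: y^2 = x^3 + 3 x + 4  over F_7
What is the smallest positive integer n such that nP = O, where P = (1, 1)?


Compute successive multiples of P until we hit O:
  1P = (1, 1)
  2P = (0, 2)
  3P = (0, 5)
  4P = (1, 6)
  5P = O

ord(P) = 5


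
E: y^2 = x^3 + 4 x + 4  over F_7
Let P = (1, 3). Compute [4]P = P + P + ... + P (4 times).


k = 4 = 100_2 (binary, LSB first: 001)
Double-and-add from P = (1, 3):
  bit 0 = 0: acc unchanged = O
  bit 1 = 0: acc unchanged = O
  bit 2 = 1: acc = O + (1, 4) = (1, 4)

4P = (1, 4)


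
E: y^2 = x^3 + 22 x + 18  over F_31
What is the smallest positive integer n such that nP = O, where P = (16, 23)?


Compute successive multiples of P until we hit O:
  1P = (16, 23)
  2P = (0, 24)
  3P = (19, 14)
  4P = (5, 6)
  5P = (17, 29)
  6P = (3, 24)
  7P = (1, 14)
  8P = (28, 7)
  ... (continuing to 32P)
  32P = O

ord(P) = 32


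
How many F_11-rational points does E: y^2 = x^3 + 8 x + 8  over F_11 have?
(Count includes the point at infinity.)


For each x in F_11, count y with y^2 = x^3 + 8 x + 8 mod 11:
  x = 3: RHS = 4, y in [2, 9]  -> 2 point(s)
  x = 4: RHS = 5, y in [4, 7]  -> 2 point(s)
  x = 7: RHS = 0, y in [0]  -> 1 point(s)
  x = 8: RHS = 1, y in [1, 10]  -> 2 point(s)
Affine points: 7. Add the point at infinity: total = 8.

#E(F_11) = 8


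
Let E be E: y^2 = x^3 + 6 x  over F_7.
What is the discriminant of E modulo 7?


4 a^3 + 27 b^2 = 4*6^3 + 27*0^2 = 864 + 0 = 864
Delta = -16 * (864) = -13824
Delta mod 7 = 1

Delta = 1 (mod 7)


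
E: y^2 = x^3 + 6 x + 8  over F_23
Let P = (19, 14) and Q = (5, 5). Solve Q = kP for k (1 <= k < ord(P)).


Enumerate multiples of P until we hit Q = (5, 5):
  1P = (19, 14)
  2P = (17, 3)
  3P = (0, 10)
  4P = (5, 18)
  5P = (8, 19)
  6P = (4, 21)
  7P = (4, 2)
  8P = (8, 4)
  9P = (5, 5)
Match found at i = 9.

k = 9


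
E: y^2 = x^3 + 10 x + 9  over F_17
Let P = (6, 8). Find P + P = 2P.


Doubling: s = (3 x1^2 + a) / (2 y1)
s = (3*6^2 + 10) / (2*8) mod 17 = 1
x3 = s^2 - 2 x1 mod 17 = 1^2 - 2*6 = 6
y3 = s (x1 - x3) - y1 mod 17 = 1 * (6 - 6) - 8 = 9

2P = (6, 9)


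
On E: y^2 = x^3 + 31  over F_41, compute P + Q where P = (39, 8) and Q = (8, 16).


P != Q, so use the chord formula.
s = (y2 - y1) / (x2 - x1) = (8) / (10) mod 41 = 9
x3 = s^2 - x1 - x2 mod 41 = 9^2 - 39 - 8 = 34
y3 = s (x1 - x3) - y1 mod 41 = 9 * (39 - 34) - 8 = 37

P + Q = (34, 37)


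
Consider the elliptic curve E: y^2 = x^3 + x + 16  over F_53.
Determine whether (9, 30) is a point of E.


Check whether y^2 = x^3 + 1 x + 16 (mod 53) for (x, y) = (9, 30).
LHS: y^2 = 30^2 mod 53 = 52
RHS: x^3 + 1 x + 16 = 9^3 + 1*9 + 16 mod 53 = 12
LHS != RHS

No, not on the curve


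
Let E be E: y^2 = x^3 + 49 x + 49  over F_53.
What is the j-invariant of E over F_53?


Delta = -16(4 a^3 + 27 b^2) mod 53 = 46
-1728 * (4 a)^3 = -1728 * (4*49)^3 mod 53 = 3
j = 3 * 46^(-1) mod 53 = 45

j = 45 (mod 53)


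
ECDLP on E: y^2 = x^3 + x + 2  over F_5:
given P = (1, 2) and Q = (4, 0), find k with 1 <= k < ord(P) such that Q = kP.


Enumerate multiples of P until we hit Q = (4, 0):
  1P = (1, 2)
  2P = (4, 0)
Match found at i = 2.

k = 2


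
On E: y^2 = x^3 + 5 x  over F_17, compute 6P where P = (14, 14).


k = 6 = 110_2 (binary, LSB first: 011)
Double-and-add from P = (14, 14):
  bit 0 = 0: acc unchanged = O
  bit 1 = 1: acc = O + (8, 5) = (8, 5)
  bit 2 = 1: acc = (8, 5) + (2, 1) = (15, 13)

6P = (15, 13)


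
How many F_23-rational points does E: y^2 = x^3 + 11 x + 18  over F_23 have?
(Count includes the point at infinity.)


For each x in F_23, count y with y^2 = x^3 + 11 x + 18 mod 23:
  x = 0: RHS = 18, y in [8, 15]  -> 2 point(s)
  x = 2: RHS = 2, y in [5, 18]  -> 2 point(s)
  x = 3: RHS = 9, y in [3, 20]  -> 2 point(s)
  x = 6: RHS = 1, y in [1, 22]  -> 2 point(s)
  x = 7: RHS = 1, y in [1, 22]  -> 2 point(s)
  x = 9: RHS = 18, y in [8, 15]  -> 2 point(s)
  x = 10: RHS = 1, y in [1, 22]  -> 2 point(s)
  x = 13: RHS = 12, y in [9, 14]  -> 2 point(s)
  x = 14: RHS = 18, y in [8, 15]  -> 2 point(s)
  x = 15: RHS = 16, y in [4, 19]  -> 2 point(s)
  x = 16: RHS = 12, y in [9, 14]  -> 2 point(s)
  x = 17: RHS = 12, y in [9, 14]  -> 2 point(s)
  x = 19: RHS = 2, y in [5, 18]  -> 2 point(s)
  x = 20: RHS = 4, y in [2, 21]  -> 2 point(s)
  x = 22: RHS = 6, y in [11, 12]  -> 2 point(s)
Affine points: 30. Add the point at infinity: total = 31.

#E(F_23) = 31


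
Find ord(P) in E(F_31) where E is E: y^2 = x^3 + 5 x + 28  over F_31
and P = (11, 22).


Compute successive multiples of P until we hit O:
  1P = (11, 22)
  2P = (19, 21)
  3P = (17, 2)
  4P = (21, 1)
  5P = (0, 20)
  6P = (29, 17)
  7P = (26, 8)
  8P = (3, 16)
  ... (continuing to 23P)
  23P = O

ord(P) = 23


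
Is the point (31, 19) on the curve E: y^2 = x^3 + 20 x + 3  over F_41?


Check whether y^2 = x^3 + 20 x + 3 (mod 41) for (x, y) = (31, 19).
LHS: y^2 = 19^2 mod 41 = 33
RHS: x^3 + 20 x + 3 = 31^3 + 20*31 + 3 mod 41 = 33
LHS = RHS

Yes, on the curve


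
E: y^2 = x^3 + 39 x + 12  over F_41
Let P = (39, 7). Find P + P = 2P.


Doubling: s = (3 x1^2 + a) / (2 y1)
s = (3*39^2 + 39) / (2*7) mod 41 = 30
x3 = s^2 - 2 x1 mod 41 = 30^2 - 2*39 = 2
y3 = s (x1 - x3) - y1 mod 41 = 30 * (39 - 2) - 7 = 37

2P = (2, 37)


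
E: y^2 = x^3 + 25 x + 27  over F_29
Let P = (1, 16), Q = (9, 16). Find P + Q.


P != Q, so use the chord formula.
s = (y2 - y1) / (x2 - x1) = (0) / (8) mod 29 = 0
x3 = s^2 - x1 - x2 mod 29 = 0^2 - 1 - 9 = 19
y3 = s (x1 - x3) - y1 mod 29 = 0 * (1 - 19) - 16 = 13

P + Q = (19, 13)


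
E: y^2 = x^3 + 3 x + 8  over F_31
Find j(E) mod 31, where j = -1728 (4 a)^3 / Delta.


Delta = -16(4 a^3 + 27 b^2) mod 31 = 12
-1728 * (4 a)^3 = -1728 * (4*3)^3 mod 31 = 29
j = 29 * 12^(-1) mod 31 = 5

j = 5 (mod 31)


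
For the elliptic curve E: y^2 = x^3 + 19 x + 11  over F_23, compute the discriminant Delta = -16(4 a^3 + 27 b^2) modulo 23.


4 a^3 + 27 b^2 = 4*19^3 + 27*11^2 = 27436 + 3267 = 30703
Delta = -16 * (30703) = -491248
Delta mod 23 = 9

Delta = 9 (mod 23)


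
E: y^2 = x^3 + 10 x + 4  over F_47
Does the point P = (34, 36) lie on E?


Check whether y^2 = x^3 + 10 x + 4 (mod 47) for (x, y) = (34, 36).
LHS: y^2 = 36^2 mod 47 = 27
RHS: x^3 + 10 x + 4 = 34^3 + 10*34 + 4 mod 47 = 27
LHS = RHS

Yes, on the curve


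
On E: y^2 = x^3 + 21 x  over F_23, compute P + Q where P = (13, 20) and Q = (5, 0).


P != Q, so use the chord formula.
s = (y2 - y1) / (x2 - x1) = (3) / (15) mod 23 = 14
x3 = s^2 - x1 - x2 mod 23 = 14^2 - 13 - 5 = 17
y3 = s (x1 - x3) - y1 mod 23 = 14 * (13 - 17) - 20 = 16

P + Q = (17, 16)


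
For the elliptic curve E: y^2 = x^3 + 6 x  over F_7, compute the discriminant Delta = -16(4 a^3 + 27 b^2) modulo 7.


4 a^3 + 27 b^2 = 4*6^3 + 27*0^2 = 864 + 0 = 864
Delta = -16 * (864) = -13824
Delta mod 7 = 1

Delta = 1 (mod 7)


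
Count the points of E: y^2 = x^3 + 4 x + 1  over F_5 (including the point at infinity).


For each x in F_5, count y with y^2 = x^3 + 4 x + 1 mod 5:
  x = 0: RHS = 1, y in [1, 4]  -> 2 point(s)
  x = 1: RHS = 1, y in [1, 4]  -> 2 point(s)
  x = 3: RHS = 0, y in [0]  -> 1 point(s)
  x = 4: RHS = 1, y in [1, 4]  -> 2 point(s)
Affine points: 7. Add the point at infinity: total = 8.

#E(F_5) = 8


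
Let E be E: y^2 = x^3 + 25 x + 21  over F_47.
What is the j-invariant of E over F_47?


Delta = -16(4 a^3 + 27 b^2) mod 47 = 45
-1728 * (4 a)^3 = -1728 * (4*25)^3 mod 47 = 26
j = 26 * 45^(-1) mod 47 = 34

j = 34 (mod 47)


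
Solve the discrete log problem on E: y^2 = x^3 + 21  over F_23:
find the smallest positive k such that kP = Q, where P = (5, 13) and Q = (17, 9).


Enumerate multiples of P until we hit Q = (17, 9):
  1P = (5, 13)
  2P = (17, 9)
Match found at i = 2.

k = 2


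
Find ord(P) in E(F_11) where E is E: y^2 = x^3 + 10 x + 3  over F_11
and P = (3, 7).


Compute successive multiples of P until we hit O:
  1P = (3, 7)
  2P = (8, 1)
  3P = (1, 6)
  4P = (10, 6)
  5P = (7, 3)
  6P = (2, 3)
  7P = (0, 5)
  8P = (6, 2)
  ... (continuing to 17P)
  17P = O

ord(P) = 17


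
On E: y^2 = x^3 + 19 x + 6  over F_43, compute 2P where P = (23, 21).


Doubling: s = (3 x1^2 + a) / (2 y1)
s = (3*23^2 + 19) / (2*21) mod 43 = 28
x3 = s^2 - 2 x1 mod 43 = 28^2 - 2*23 = 7
y3 = s (x1 - x3) - y1 mod 43 = 28 * (23 - 7) - 21 = 40

2P = (7, 40)


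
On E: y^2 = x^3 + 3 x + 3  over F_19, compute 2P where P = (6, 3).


k = 2 = 10_2 (binary, LSB first: 01)
Double-and-add from P = (6, 3):
  bit 0 = 0: acc unchanged = O
  bit 1 = 1: acc = O + (12, 0) = (12, 0)

2P = (12, 0)


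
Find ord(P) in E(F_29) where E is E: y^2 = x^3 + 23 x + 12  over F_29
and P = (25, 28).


Compute successive multiples of P until we hit O:
  1P = (25, 28)
  2P = (14, 2)
  3P = (15, 22)
  4P = (23, 8)
  5P = (23, 21)
  6P = (15, 7)
  7P = (14, 27)
  8P = (25, 1)
  ... (continuing to 9P)
  9P = O

ord(P) = 9


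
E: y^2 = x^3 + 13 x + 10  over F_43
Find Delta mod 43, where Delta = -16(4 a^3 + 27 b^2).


4 a^3 + 27 b^2 = 4*13^3 + 27*10^2 = 8788 + 2700 = 11488
Delta = -16 * (11488) = -183808
Delta mod 43 = 17

Delta = 17 (mod 43)


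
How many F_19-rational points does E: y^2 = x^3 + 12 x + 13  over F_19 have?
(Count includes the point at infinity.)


For each x in F_19, count y with y^2 = x^3 + 12 x + 13 mod 19:
  x = 1: RHS = 7, y in [8, 11]  -> 2 point(s)
  x = 2: RHS = 7, y in [8, 11]  -> 2 point(s)
  x = 3: RHS = 0, y in [0]  -> 1 point(s)
  x = 4: RHS = 11, y in [7, 12]  -> 2 point(s)
  x = 6: RHS = 16, y in [4, 15]  -> 2 point(s)
  x = 12: RHS = 4, y in [2, 17]  -> 2 point(s)
  x = 16: RHS = 7, y in [8, 11]  -> 2 point(s)
  x = 17: RHS = 0, y in [0]  -> 1 point(s)
  x = 18: RHS = 0, y in [0]  -> 1 point(s)
Affine points: 15. Add the point at infinity: total = 16.

#E(F_19) = 16


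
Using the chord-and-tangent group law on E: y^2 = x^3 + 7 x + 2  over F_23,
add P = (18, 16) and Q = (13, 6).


P != Q, so use the chord formula.
s = (y2 - y1) / (x2 - x1) = (13) / (18) mod 23 = 2
x3 = s^2 - x1 - x2 mod 23 = 2^2 - 18 - 13 = 19
y3 = s (x1 - x3) - y1 mod 23 = 2 * (18 - 19) - 16 = 5

P + Q = (19, 5)


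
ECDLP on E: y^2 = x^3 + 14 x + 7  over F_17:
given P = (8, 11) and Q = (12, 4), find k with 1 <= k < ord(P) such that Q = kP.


Enumerate multiples of P until we hit Q = (12, 4):
  1P = (8, 11)
  2P = (10, 12)
  3P = (12, 4)
Match found at i = 3.

k = 3


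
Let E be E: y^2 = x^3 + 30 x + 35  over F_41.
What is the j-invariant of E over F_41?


Delta = -16(4 a^3 + 27 b^2) mod 41 = 14
-1728 * (4 a)^3 = -1728 * (4*30)^3 mod 41 = 39
j = 39 * 14^(-1) mod 41 = 35

j = 35 (mod 41)


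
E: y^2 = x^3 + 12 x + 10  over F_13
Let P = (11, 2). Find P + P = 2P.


Doubling: s = (3 x1^2 + a) / (2 y1)
s = (3*11^2 + 12) / (2*2) mod 13 = 6
x3 = s^2 - 2 x1 mod 13 = 6^2 - 2*11 = 1
y3 = s (x1 - x3) - y1 mod 13 = 6 * (11 - 1) - 2 = 6

2P = (1, 6)


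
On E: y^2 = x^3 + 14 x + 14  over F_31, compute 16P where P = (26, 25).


k = 16 = 10000_2 (binary, LSB first: 00001)
Double-and-add from P = (26, 25):
  bit 0 = 0: acc unchanged = O
  bit 1 = 0: acc unchanged = O
  bit 2 = 0: acc unchanged = O
  bit 3 = 0: acc unchanged = O
  bit 4 = 1: acc = O + (10, 10) = (10, 10)

16P = (10, 10)


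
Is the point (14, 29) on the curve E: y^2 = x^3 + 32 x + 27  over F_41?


Check whether y^2 = x^3 + 32 x + 27 (mod 41) for (x, y) = (14, 29).
LHS: y^2 = 29^2 mod 41 = 21
RHS: x^3 + 32 x + 27 = 14^3 + 32*14 + 27 mod 41 = 21
LHS = RHS

Yes, on the curve


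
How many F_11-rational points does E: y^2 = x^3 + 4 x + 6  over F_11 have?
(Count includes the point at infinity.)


For each x in F_11, count y with y^2 = x^3 + 4 x + 6 mod 11:
  x = 1: RHS = 0, y in [0]  -> 1 point(s)
  x = 2: RHS = 0, y in [0]  -> 1 point(s)
  x = 3: RHS = 1, y in [1, 10]  -> 2 point(s)
  x = 4: RHS = 9, y in [3, 8]  -> 2 point(s)
  x = 6: RHS = 4, y in [2, 9]  -> 2 point(s)
  x = 7: RHS = 3, y in [5, 6]  -> 2 point(s)
  x = 8: RHS = 0, y in [0]  -> 1 point(s)
  x = 9: RHS = 1, y in [1, 10]  -> 2 point(s)
  x = 10: RHS = 1, y in [1, 10]  -> 2 point(s)
Affine points: 15. Add the point at infinity: total = 16.

#E(F_11) = 16


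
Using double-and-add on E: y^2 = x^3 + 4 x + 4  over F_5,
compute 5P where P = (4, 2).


k = 5 = 101_2 (binary, LSB first: 101)
Double-and-add from P = (4, 2):
  bit 0 = 1: acc = O + (4, 2) = (4, 2)
  bit 1 = 0: acc unchanged = (4, 2)
  bit 2 = 1: acc = (4, 2) + (2, 0) = (0, 2)

5P = (0, 2)


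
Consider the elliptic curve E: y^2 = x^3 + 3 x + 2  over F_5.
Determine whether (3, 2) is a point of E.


Check whether y^2 = x^3 + 3 x + 2 (mod 5) for (x, y) = (3, 2).
LHS: y^2 = 2^2 mod 5 = 4
RHS: x^3 + 3 x + 2 = 3^3 + 3*3 + 2 mod 5 = 3
LHS != RHS

No, not on the curve


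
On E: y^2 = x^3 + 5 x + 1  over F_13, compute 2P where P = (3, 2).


Doubling: s = (3 x1^2 + a) / (2 y1)
s = (3*3^2 + 5) / (2*2) mod 13 = 8
x3 = s^2 - 2 x1 mod 13 = 8^2 - 2*3 = 6
y3 = s (x1 - x3) - y1 mod 13 = 8 * (3 - 6) - 2 = 0

2P = (6, 0)


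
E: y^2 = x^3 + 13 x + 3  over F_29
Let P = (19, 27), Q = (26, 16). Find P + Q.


P != Q, so use the chord formula.
s = (y2 - y1) / (x2 - x1) = (18) / (7) mod 29 = 15
x3 = s^2 - x1 - x2 mod 29 = 15^2 - 19 - 26 = 6
y3 = s (x1 - x3) - y1 mod 29 = 15 * (19 - 6) - 27 = 23

P + Q = (6, 23)


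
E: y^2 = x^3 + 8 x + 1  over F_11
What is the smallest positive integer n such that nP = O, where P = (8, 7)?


Compute successive multiples of P until we hit O:
  1P = (8, 7)
  2P = (4, 3)
  3P = (0, 1)
  4P = (7, 2)
  5P = (10, 5)
  6P = (5, 1)
  7P = (2, 5)
  8P = (6, 1)
  ... (continuing to 17P)
  17P = O

ord(P) = 17


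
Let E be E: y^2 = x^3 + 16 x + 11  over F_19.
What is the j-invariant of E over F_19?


Delta = -16(4 a^3 + 27 b^2) mod 19 = 15
-1728 * (4 a)^3 = -1728 * (4*16)^3 mod 19 = 1
j = 1 * 15^(-1) mod 19 = 14

j = 14 (mod 19)


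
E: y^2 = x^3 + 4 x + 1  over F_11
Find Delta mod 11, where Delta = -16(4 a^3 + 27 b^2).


4 a^3 + 27 b^2 = 4*4^3 + 27*1^2 = 256 + 27 = 283
Delta = -16 * (283) = -4528
Delta mod 11 = 4

Delta = 4 (mod 11)


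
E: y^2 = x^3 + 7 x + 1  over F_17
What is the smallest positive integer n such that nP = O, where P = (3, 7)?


Compute successive multiples of P until we hit O:
  1P = (3, 7)
  2P = (11, 10)
  3P = (5, 5)
  4P = (10, 0)
  5P = (5, 12)
  6P = (11, 7)
  7P = (3, 10)
  8P = O

ord(P) = 8


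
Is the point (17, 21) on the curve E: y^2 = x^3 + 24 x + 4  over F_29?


Check whether y^2 = x^3 + 24 x + 4 (mod 29) for (x, y) = (17, 21).
LHS: y^2 = 21^2 mod 29 = 6
RHS: x^3 + 24 x + 4 = 17^3 + 24*17 + 4 mod 29 = 18
LHS != RHS

No, not on the curve


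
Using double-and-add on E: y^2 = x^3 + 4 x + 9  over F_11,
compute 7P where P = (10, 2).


k = 7 = 111_2 (binary, LSB first: 111)
Double-and-add from P = (10, 2):
  bit 0 = 1: acc = O + (10, 2) = (10, 2)
  bit 1 = 1: acc = (10, 2) + (3, 2) = (9, 9)
  bit 2 = 1: acc = (9, 9) + (8, 6) = (3, 9)

7P = (3, 9)


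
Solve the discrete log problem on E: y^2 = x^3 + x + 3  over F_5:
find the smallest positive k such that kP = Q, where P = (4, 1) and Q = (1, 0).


Enumerate multiples of P until we hit Q = (1, 0):
  1P = (4, 1)
  2P = (1, 0)
Match found at i = 2.

k = 2


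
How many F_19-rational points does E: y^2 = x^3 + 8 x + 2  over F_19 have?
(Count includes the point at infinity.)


For each x in F_19, count y with y^2 = x^3 + 8 x + 2 mod 19:
  x = 1: RHS = 11, y in [7, 12]  -> 2 point(s)
  x = 2: RHS = 7, y in [8, 11]  -> 2 point(s)
  x = 6: RHS = 0, y in [0]  -> 1 point(s)
  x = 9: RHS = 5, y in [9, 10]  -> 2 point(s)
  x = 13: RHS = 4, y in [2, 17]  -> 2 point(s)
  x = 15: RHS = 1, y in [1, 18]  -> 2 point(s)
  x = 17: RHS = 16, y in [4, 15]  -> 2 point(s)
Affine points: 13. Add the point at infinity: total = 14.

#E(F_19) = 14


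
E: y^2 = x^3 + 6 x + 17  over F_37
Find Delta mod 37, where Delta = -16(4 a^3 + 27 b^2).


4 a^3 + 27 b^2 = 4*6^3 + 27*17^2 = 864 + 7803 = 8667
Delta = -16 * (8667) = -138672
Delta mod 37 = 4

Delta = 4 (mod 37)


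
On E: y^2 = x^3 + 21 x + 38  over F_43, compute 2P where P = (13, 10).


Doubling: s = (3 x1^2 + a) / (2 y1)
s = (3*13^2 + 21) / (2*10) mod 43 = 35
x3 = s^2 - 2 x1 mod 43 = 35^2 - 2*13 = 38
y3 = s (x1 - x3) - y1 mod 43 = 35 * (13 - 38) - 10 = 18

2P = (38, 18)


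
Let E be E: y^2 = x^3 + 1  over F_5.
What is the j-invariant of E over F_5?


Delta = -16(4 a^3 + 27 b^2) mod 5 = 3
-1728 * (4 a)^3 = -1728 * (4*0)^3 mod 5 = 0
j = 0 * 3^(-1) mod 5 = 0

j = 0 (mod 5)


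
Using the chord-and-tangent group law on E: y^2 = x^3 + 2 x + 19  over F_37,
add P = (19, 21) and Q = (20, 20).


P != Q, so use the chord formula.
s = (y2 - y1) / (x2 - x1) = (36) / (1) mod 37 = 36
x3 = s^2 - x1 - x2 mod 37 = 36^2 - 19 - 20 = 36
y3 = s (x1 - x3) - y1 mod 37 = 36 * (19 - 36) - 21 = 33

P + Q = (36, 33)


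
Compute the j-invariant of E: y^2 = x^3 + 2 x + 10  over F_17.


Delta = -16(4 a^3 + 27 b^2) mod 17 = 12
-1728 * (4 a)^3 = -1728 * (4*2)^3 mod 17 = 12
j = 12 * 12^(-1) mod 17 = 1

j = 1 (mod 17)


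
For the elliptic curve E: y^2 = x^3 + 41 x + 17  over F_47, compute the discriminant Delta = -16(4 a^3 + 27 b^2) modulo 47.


4 a^3 + 27 b^2 = 4*41^3 + 27*17^2 = 275684 + 7803 = 283487
Delta = -16 * (283487) = -4535792
Delta mod 47 = 37

Delta = 37 (mod 47)


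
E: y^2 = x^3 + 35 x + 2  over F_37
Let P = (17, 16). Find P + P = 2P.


Doubling: s = (3 x1^2 + a) / (2 y1)
s = (3*17^2 + 35) / (2*16) mod 37 = 12
x3 = s^2 - 2 x1 mod 37 = 12^2 - 2*17 = 36
y3 = s (x1 - x3) - y1 mod 37 = 12 * (17 - 36) - 16 = 15

2P = (36, 15)


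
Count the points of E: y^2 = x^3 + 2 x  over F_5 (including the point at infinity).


For each x in F_5, count y with y^2 = x^3 + 2 x + 0 mod 5:
  x = 0: RHS = 0, y in [0]  -> 1 point(s)
Affine points: 1. Add the point at infinity: total = 2.

#E(F_5) = 2


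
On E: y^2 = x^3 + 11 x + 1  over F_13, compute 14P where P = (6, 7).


k = 14 = 1110_2 (binary, LSB first: 0111)
Double-and-add from P = (6, 7):
  bit 0 = 0: acc unchanged = O
  bit 1 = 1: acc = O + (5, 8) = (5, 8)
  bit 2 = 1: acc = (5, 8) + (0, 1) = (11, 7)
  bit 3 = 1: acc = (11, 7) + (1, 0) = (5, 5)

14P = (5, 5)


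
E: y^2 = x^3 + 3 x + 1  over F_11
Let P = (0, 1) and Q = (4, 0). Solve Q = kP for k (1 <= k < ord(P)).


Enumerate multiples of P until we hit Q = (4, 0):
  1P = (0, 1)
  2P = (5, 8)
  3P = (4, 0)
Match found at i = 3.

k = 3


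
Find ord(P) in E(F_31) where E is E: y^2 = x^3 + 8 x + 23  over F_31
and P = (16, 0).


Compute successive multiples of P until we hit O:
  1P = (16, 0)
  2P = O

ord(P) = 2


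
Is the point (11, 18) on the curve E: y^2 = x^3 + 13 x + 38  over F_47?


Check whether y^2 = x^3 + 13 x + 38 (mod 47) for (x, y) = (11, 18).
LHS: y^2 = 18^2 mod 47 = 42
RHS: x^3 + 13 x + 38 = 11^3 + 13*11 + 38 mod 47 = 8
LHS != RHS

No, not on the curve


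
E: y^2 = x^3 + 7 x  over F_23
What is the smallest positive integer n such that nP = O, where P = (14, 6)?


Compute successive multiples of P until we hit O:
  1P = (14, 6)
  2P = (8, 4)
  3P = (19, 0)
  4P = (8, 19)
  5P = (14, 17)
  6P = O

ord(P) = 6


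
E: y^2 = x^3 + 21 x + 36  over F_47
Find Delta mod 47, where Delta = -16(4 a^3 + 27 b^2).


4 a^3 + 27 b^2 = 4*21^3 + 27*36^2 = 37044 + 34992 = 72036
Delta = -16 * (72036) = -1152576
Delta mod 47 = 5

Delta = 5 (mod 47)


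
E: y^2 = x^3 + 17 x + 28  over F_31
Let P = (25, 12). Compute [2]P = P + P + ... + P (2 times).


k = 2 = 10_2 (binary, LSB first: 01)
Double-and-add from P = (25, 12):
  bit 0 = 0: acc unchanged = O
  bit 1 = 1: acc = O + (0, 11) = (0, 11)

2P = (0, 11)


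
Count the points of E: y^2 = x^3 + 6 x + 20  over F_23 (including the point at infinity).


For each x in F_23, count y with y^2 = x^3 + 6 x + 20 mod 23:
  x = 1: RHS = 4, y in [2, 21]  -> 2 point(s)
  x = 4: RHS = 16, y in [4, 19]  -> 2 point(s)
  x = 12: RHS = 3, y in [7, 16]  -> 2 point(s)
  x = 13: RHS = 18, y in [8, 15]  -> 2 point(s)
  x = 15: RHS = 12, y in [9, 14]  -> 2 point(s)
  x = 16: RHS = 3, y in [7, 16]  -> 2 point(s)
  x = 18: RHS = 3, y in [7, 16]  -> 2 point(s)
  x = 19: RHS = 1, y in [1, 22]  -> 2 point(s)
  x = 21: RHS = 0, y in [0]  -> 1 point(s)
  x = 22: RHS = 13, y in [6, 17]  -> 2 point(s)
Affine points: 19. Add the point at infinity: total = 20.

#E(F_23) = 20


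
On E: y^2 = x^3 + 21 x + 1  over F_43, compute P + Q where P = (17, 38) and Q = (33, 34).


P != Q, so use the chord formula.
s = (y2 - y1) / (x2 - x1) = (39) / (16) mod 43 = 32
x3 = s^2 - x1 - x2 mod 43 = 32^2 - 17 - 33 = 28
y3 = s (x1 - x3) - y1 mod 43 = 32 * (17 - 28) - 38 = 40

P + Q = (28, 40)


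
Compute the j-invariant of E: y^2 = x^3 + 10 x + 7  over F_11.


Delta = -16(4 a^3 + 27 b^2) mod 11 = 5
-1728 * (4 a)^3 = -1728 * (4*10)^3 mod 11 = 9
j = 9 * 5^(-1) mod 11 = 4

j = 4 (mod 11)


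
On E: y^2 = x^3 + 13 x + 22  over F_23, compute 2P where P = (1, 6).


Doubling: s = (3 x1^2 + a) / (2 y1)
s = (3*1^2 + 13) / (2*6) mod 23 = 9
x3 = s^2 - 2 x1 mod 23 = 9^2 - 2*1 = 10
y3 = s (x1 - x3) - y1 mod 23 = 9 * (1 - 10) - 6 = 5

2P = (10, 5)


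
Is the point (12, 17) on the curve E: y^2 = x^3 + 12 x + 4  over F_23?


Check whether y^2 = x^3 + 12 x + 4 (mod 23) for (x, y) = (12, 17).
LHS: y^2 = 17^2 mod 23 = 13
RHS: x^3 + 12 x + 4 = 12^3 + 12*12 + 4 mod 23 = 13
LHS = RHS

Yes, on the curve


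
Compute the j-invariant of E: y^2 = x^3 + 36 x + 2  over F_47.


Delta = -16(4 a^3 + 27 b^2) mod 47 = 31
-1728 * (4 a)^3 = -1728 * (4*36)^3 mod 47 = 15
j = 15 * 31^(-1) mod 47 = 2

j = 2 (mod 47)


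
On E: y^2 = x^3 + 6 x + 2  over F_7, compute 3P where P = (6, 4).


k = 3 = 11_2 (binary, LSB first: 11)
Double-and-add from P = (6, 4):
  bit 0 = 1: acc = O + (6, 4) = (6, 4)
  bit 1 = 1: acc = (6, 4) + (6, 3) = O

3P = O


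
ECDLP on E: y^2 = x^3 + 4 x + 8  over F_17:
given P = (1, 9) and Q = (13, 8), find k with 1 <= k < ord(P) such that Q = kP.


Enumerate multiples of P until we hit Q = (13, 8):
  1P = (1, 9)
  2P = (13, 9)
  3P = (3, 8)
  4P = (9, 12)
  5P = (9, 5)
  6P = (3, 9)
  7P = (13, 8)
Match found at i = 7.

k = 7


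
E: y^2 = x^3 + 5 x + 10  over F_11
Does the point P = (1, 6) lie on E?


Check whether y^2 = x^3 + 5 x + 10 (mod 11) for (x, y) = (1, 6).
LHS: y^2 = 6^2 mod 11 = 3
RHS: x^3 + 5 x + 10 = 1^3 + 5*1 + 10 mod 11 = 5
LHS != RHS

No, not on the curve


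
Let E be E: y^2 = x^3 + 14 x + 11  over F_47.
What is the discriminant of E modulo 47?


4 a^3 + 27 b^2 = 4*14^3 + 27*11^2 = 10976 + 3267 = 14243
Delta = -16 * (14243) = -227888
Delta mod 47 = 15

Delta = 15 (mod 47)


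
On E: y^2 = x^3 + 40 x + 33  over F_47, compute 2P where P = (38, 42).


Doubling: s = (3 x1^2 + a) / (2 y1)
s = (3*38^2 + 40) / (2*42) mod 47 = 14
x3 = s^2 - 2 x1 mod 47 = 14^2 - 2*38 = 26
y3 = s (x1 - x3) - y1 mod 47 = 14 * (38 - 26) - 42 = 32

2P = (26, 32)


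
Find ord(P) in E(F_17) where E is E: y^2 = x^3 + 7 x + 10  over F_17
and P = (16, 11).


Compute successive multiples of P until we hit O:
  1P = (16, 11)
  2P = (6, 9)
  3P = (10, 14)
  4P = (4, 0)
  5P = (10, 3)
  6P = (6, 8)
  7P = (16, 6)
  8P = O

ord(P) = 8


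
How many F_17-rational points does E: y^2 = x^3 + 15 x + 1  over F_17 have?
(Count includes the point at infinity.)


For each x in F_17, count y with y^2 = x^3 + 15 x + 1 mod 17:
  x = 0: RHS = 1, y in [1, 16]  -> 2 point(s)
  x = 1: RHS = 0, y in [0]  -> 1 point(s)
  x = 6: RHS = 1, y in [1, 16]  -> 2 point(s)
  x = 8: RHS = 4, y in [2, 15]  -> 2 point(s)
  x = 9: RHS = 15, y in [7, 10]  -> 2 point(s)
  x = 11: RHS = 1, y in [1, 16]  -> 2 point(s)
  x = 13: RHS = 13, y in [8, 9]  -> 2 point(s)
  x = 16: RHS = 2, y in [6, 11]  -> 2 point(s)
Affine points: 15. Add the point at infinity: total = 16.

#E(F_17) = 16


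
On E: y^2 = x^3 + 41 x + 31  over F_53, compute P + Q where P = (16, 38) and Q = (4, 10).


P != Q, so use the chord formula.
s = (y2 - y1) / (x2 - x1) = (25) / (41) mod 53 = 20
x3 = s^2 - x1 - x2 mod 53 = 20^2 - 16 - 4 = 9
y3 = s (x1 - x3) - y1 mod 53 = 20 * (16 - 9) - 38 = 49

P + Q = (9, 49)


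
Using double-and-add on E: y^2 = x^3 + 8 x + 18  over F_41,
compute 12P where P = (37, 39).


k = 12 = 1100_2 (binary, LSB first: 0011)
Double-and-add from P = (37, 39):
  bit 0 = 0: acc unchanged = O
  bit 1 = 0: acc unchanged = O
  bit 2 = 1: acc = O + (27, 14) = (27, 14)
  bit 3 = 1: acc = (27, 14) + (10, 14) = (4, 27)

12P = (4, 27)


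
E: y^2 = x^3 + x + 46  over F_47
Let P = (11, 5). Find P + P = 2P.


Doubling: s = (3 x1^2 + a) / (2 y1)
s = (3*11^2 + 1) / (2*5) mod 47 = 27
x3 = s^2 - 2 x1 mod 47 = 27^2 - 2*11 = 2
y3 = s (x1 - x3) - y1 mod 47 = 27 * (11 - 2) - 5 = 3

2P = (2, 3)


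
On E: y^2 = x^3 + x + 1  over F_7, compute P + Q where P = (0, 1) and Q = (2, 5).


P != Q, so use the chord formula.
s = (y2 - y1) / (x2 - x1) = (4) / (2) mod 7 = 2
x3 = s^2 - x1 - x2 mod 7 = 2^2 - 0 - 2 = 2
y3 = s (x1 - x3) - y1 mod 7 = 2 * (0 - 2) - 1 = 2

P + Q = (2, 2)


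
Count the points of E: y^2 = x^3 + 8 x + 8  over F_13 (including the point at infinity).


For each x in F_13, count y with y^2 = x^3 + 8 x + 8 mod 13:
  x = 1: RHS = 4, y in [2, 11]  -> 2 point(s)
  x = 4: RHS = 0, y in [0]  -> 1 point(s)
  x = 5: RHS = 4, y in [2, 11]  -> 2 point(s)
  x = 6: RHS = 12, y in [5, 8]  -> 2 point(s)
  x = 7: RHS = 4, y in [2, 11]  -> 2 point(s)
  x = 8: RHS = 12, y in [5, 8]  -> 2 point(s)
  x = 9: RHS = 3, y in [4, 9]  -> 2 point(s)
  x = 10: RHS = 9, y in [3, 10]  -> 2 point(s)
  x = 11: RHS = 10, y in [6, 7]  -> 2 point(s)
  x = 12: RHS = 12, y in [5, 8]  -> 2 point(s)
Affine points: 19. Add the point at infinity: total = 20.

#E(F_13) = 20


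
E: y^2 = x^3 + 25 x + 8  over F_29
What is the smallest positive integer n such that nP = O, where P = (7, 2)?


Compute successive multiples of P until we hit O:
  1P = (7, 2)
  2P = (8, 13)
  3P = (19, 11)
  4P = (9, 11)
  5P = (26, 14)
  6P = (16, 3)
  7P = (1, 18)
  8P = (12, 21)
  ... (continuing to 23P)
  23P = O

ord(P) = 23


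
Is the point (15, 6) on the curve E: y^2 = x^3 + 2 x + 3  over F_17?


Check whether y^2 = x^3 + 2 x + 3 (mod 17) for (x, y) = (15, 6).
LHS: y^2 = 6^2 mod 17 = 2
RHS: x^3 + 2 x + 3 = 15^3 + 2*15 + 3 mod 17 = 8
LHS != RHS

No, not on the curve


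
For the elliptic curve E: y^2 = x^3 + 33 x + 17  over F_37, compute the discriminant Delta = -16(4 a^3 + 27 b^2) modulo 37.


4 a^3 + 27 b^2 = 4*33^3 + 27*17^2 = 143748 + 7803 = 151551
Delta = -16 * (151551) = -2424816
Delta mod 37 = 16

Delta = 16 (mod 37)


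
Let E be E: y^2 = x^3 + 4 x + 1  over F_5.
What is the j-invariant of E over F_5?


Delta = -16(4 a^3 + 27 b^2) mod 5 = 2
-1728 * (4 a)^3 = -1728 * (4*4)^3 mod 5 = 2
j = 2 * 2^(-1) mod 5 = 1

j = 1 (mod 5)


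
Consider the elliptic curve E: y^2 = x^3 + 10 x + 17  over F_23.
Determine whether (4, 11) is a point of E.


Check whether y^2 = x^3 + 10 x + 17 (mod 23) for (x, y) = (4, 11).
LHS: y^2 = 11^2 mod 23 = 6
RHS: x^3 + 10 x + 17 = 4^3 + 10*4 + 17 mod 23 = 6
LHS = RHS

Yes, on the curve


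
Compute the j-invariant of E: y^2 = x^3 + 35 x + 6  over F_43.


Delta = -16(4 a^3 + 27 b^2) mod 43 = 16
-1728 * (4 a)^3 = -1728 * (4*35)^3 mod 43 = 16
j = 16 * 16^(-1) mod 43 = 1

j = 1 (mod 43)


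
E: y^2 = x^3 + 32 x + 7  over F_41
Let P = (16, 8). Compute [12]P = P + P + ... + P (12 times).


k = 12 = 1100_2 (binary, LSB first: 0011)
Double-and-add from P = (16, 8):
  bit 0 = 0: acc unchanged = O
  bit 1 = 0: acc unchanged = O
  bit 2 = 1: acc = O + (5, 13) = (5, 13)
  bit 3 = 1: acc = (5, 13) + (11, 38) = (23, 35)

12P = (23, 35)


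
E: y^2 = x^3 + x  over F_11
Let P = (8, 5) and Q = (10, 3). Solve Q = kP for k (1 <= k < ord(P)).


Enumerate multiples of P until we hit Q = (10, 3):
  1P = (8, 5)
  2P = (9, 1)
  3P = (10, 3)
Match found at i = 3.

k = 3


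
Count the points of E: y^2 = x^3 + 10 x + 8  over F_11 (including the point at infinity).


For each x in F_11, count y with y^2 = x^3 + 10 x + 8 mod 11:
  x = 2: RHS = 3, y in [5, 6]  -> 2 point(s)
  x = 6: RHS = 9, y in [3, 8]  -> 2 point(s)
  x = 7: RHS = 3, y in [5, 6]  -> 2 point(s)
Affine points: 6. Add the point at infinity: total = 7.

#E(F_11) = 7


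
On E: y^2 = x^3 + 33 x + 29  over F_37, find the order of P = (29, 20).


Compute successive multiples of P until we hit O:
  1P = (29, 20)
  2P = (17, 29)
  3P = (17, 8)
  4P = (29, 17)
  5P = O

ord(P) = 5


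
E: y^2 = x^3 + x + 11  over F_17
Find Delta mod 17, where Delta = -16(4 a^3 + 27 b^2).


4 a^3 + 27 b^2 = 4*1^3 + 27*11^2 = 4 + 3267 = 3271
Delta = -16 * (3271) = -52336
Delta mod 17 = 7

Delta = 7 (mod 17)


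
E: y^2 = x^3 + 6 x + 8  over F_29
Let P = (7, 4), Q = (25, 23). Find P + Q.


P != Q, so use the chord formula.
s = (y2 - y1) / (x2 - x1) = (19) / (18) mod 29 = 22
x3 = s^2 - x1 - x2 mod 29 = 22^2 - 7 - 25 = 17
y3 = s (x1 - x3) - y1 mod 29 = 22 * (7 - 17) - 4 = 8

P + Q = (17, 8)


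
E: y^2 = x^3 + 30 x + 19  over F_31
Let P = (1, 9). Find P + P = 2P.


Doubling: s = (3 x1^2 + a) / (2 y1)
s = (3*1^2 + 30) / (2*9) mod 31 = 7
x3 = s^2 - 2 x1 mod 31 = 7^2 - 2*1 = 16
y3 = s (x1 - x3) - y1 mod 31 = 7 * (1 - 16) - 9 = 10

2P = (16, 10)


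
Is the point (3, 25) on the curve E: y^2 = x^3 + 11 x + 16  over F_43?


Check whether y^2 = x^3 + 11 x + 16 (mod 43) for (x, y) = (3, 25).
LHS: y^2 = 25^2 mod 43 = 23
RHS: x^3 + 11 x + 16 = 3^3 + 11*3 + 16 mod 43 = 33
LHS != RHS

No, not on the curve


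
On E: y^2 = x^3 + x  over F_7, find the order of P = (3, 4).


Compute successive multiples of P until we hit O:
  1P = (3, 4)
  2P = (1, 3)
  3P = (5, 2)
  4P = (0, 0)
  5P = (5, 5)
  6P = (1, 4)
  7P = (3, 3)
  8P = O

ord(P) = 8


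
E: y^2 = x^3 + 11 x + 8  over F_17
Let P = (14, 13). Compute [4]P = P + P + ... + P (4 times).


k = 4 = 100_2 (binary, LSB first: 001)
Double-and-add from P = (14, 13):
  bit 0 = 0: acc unchanged = O
  bit 1 = 0: acc unchanged = O
  bit 2 = 1: acc = O + (11, 7) = (11, 7)

4P = (11, 7)


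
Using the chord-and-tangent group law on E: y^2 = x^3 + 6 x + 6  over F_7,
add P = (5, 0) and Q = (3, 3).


P != Q, so use the chord formula.
s = (y2 - y1) / (x2 - x1) = (3) / (5) mod 7 = 2
x3 = s^2 - x1 - x2 mod 7 = 2^2 - 5 - 3 = 3
y3 = s (x1 - x3) - y1 mod 7 = 2 * (5 - 3) - 0 = 4

P + Q = (3, 4)


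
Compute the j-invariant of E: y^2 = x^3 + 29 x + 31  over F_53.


Delta = -16(4 a^3 + 27 b^2) mod 53 = 4
-1728 * (4 a)^3 = -1728 * (4*29)^3 mod 53 = 12
j = 12 * 4^(-1) mod 53 = 3

j = 3 (mod 53)


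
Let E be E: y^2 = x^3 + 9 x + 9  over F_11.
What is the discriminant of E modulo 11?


4 a^3 + 27 b^2 = 4*9^3 + 27*9^2 = 2916 + 2187 = 5103
Delta = -16 * (5103) = -81648
Delta mod 11 = 5

Delta = 5 (mod 11)


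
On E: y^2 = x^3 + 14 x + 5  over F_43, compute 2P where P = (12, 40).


Doubling: s = (3 x1^2 + a) / (2 y1)
s = (3*12^2 + 14) / (2*40) mod 43 = 26
x3 = s^2 - 2 x1 mod 43 = 26^2 - 2*12 = 7
y3 = s (x1 - x3) - y1 mod 43 = 26 * (12 - 7) - 40 = 4

2P = (7, 4)


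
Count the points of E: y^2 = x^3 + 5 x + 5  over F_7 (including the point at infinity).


For each x in F_7, count y with y^2 = x^3 + 5 x + 5 mod 7:
  x = 1: RHS = 4, y in [2, 5]  -> 2 point(s)
  x = 2: RHS = 2, y in [3, 4]  -> 2 point(s)
  x = 5: RHS = 1, y in [1, 6]  -> 2 point(s)
Affine points: 6. Add the point at infinity: total = 7.

#E(F_7) = 7


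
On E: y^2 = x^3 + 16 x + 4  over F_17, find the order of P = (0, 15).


Compute successive multiples of P until we hit O:
  1P = (0, 15)
  2P = (16, 15)
  3P = (1, 2)
  4P = (15, 10)
  5P = (4, 9)
  6P = (11, 10)
  7P = (10, 5)
  8P = (8, 10)
  ... (continuing to 18P)
  18P = O

ord(P) = 18


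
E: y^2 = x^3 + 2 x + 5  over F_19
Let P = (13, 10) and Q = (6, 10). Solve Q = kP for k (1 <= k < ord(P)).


Enumerate multiples of P until we hit Q = (6, 10):
  1P = (13, 10)
  2P = (9, 12)
  3P = (2, 13)
  4P = (8, 18)
  5P = (15, 16)
  6P = (0, 10)
  7P = (6, 9)
  8P = (7, 18)
  9P = (5, 11)
  10P = (12, 16)
  11P = (11, 16)
  12P = (4, 1)
  13P = (3, 0)
  14P = (4, 18)
  15P = (11, 3)
  16P = (12, 3)
  17P = (5, 8)
  18P = (7, 1)
  19P = (6, 10)
Match found at i = 19.

k = 19


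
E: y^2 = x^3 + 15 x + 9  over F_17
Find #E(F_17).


For each x in F_17, count y with y^2 = x^3 + 15 x + 9 mod 17:
  x = 0: RHS = 9, y in [3, 14]  -> 2 point(s)
  x = 1: RHS = 8, y in [5, 12]  -> 2 point(s)
  x = 2: RHS = 13, y in [8, 9]  -> 2 point(s)
  x = 3: RHS = 13, y in [8, 9]  -> 2 point(s)
  x = 6: RHS = 9, y in [3, 14]  -> 2 point(s)
  x = 7: RHS = 15, y in [7, 10]  -> 2 point(s)
  x = 11: RHS = 9, y in [3, 14]  -> 2 point(s)
  x = 12: RHS = 13, y in [8, 9]  -> 2 point(s)
  x = 13: RHS = 4, y in [2, 15]  -> 2 point(s)
Affine points: 18. Add the point at infinity: total = 19.

#E(F_17) = 19
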